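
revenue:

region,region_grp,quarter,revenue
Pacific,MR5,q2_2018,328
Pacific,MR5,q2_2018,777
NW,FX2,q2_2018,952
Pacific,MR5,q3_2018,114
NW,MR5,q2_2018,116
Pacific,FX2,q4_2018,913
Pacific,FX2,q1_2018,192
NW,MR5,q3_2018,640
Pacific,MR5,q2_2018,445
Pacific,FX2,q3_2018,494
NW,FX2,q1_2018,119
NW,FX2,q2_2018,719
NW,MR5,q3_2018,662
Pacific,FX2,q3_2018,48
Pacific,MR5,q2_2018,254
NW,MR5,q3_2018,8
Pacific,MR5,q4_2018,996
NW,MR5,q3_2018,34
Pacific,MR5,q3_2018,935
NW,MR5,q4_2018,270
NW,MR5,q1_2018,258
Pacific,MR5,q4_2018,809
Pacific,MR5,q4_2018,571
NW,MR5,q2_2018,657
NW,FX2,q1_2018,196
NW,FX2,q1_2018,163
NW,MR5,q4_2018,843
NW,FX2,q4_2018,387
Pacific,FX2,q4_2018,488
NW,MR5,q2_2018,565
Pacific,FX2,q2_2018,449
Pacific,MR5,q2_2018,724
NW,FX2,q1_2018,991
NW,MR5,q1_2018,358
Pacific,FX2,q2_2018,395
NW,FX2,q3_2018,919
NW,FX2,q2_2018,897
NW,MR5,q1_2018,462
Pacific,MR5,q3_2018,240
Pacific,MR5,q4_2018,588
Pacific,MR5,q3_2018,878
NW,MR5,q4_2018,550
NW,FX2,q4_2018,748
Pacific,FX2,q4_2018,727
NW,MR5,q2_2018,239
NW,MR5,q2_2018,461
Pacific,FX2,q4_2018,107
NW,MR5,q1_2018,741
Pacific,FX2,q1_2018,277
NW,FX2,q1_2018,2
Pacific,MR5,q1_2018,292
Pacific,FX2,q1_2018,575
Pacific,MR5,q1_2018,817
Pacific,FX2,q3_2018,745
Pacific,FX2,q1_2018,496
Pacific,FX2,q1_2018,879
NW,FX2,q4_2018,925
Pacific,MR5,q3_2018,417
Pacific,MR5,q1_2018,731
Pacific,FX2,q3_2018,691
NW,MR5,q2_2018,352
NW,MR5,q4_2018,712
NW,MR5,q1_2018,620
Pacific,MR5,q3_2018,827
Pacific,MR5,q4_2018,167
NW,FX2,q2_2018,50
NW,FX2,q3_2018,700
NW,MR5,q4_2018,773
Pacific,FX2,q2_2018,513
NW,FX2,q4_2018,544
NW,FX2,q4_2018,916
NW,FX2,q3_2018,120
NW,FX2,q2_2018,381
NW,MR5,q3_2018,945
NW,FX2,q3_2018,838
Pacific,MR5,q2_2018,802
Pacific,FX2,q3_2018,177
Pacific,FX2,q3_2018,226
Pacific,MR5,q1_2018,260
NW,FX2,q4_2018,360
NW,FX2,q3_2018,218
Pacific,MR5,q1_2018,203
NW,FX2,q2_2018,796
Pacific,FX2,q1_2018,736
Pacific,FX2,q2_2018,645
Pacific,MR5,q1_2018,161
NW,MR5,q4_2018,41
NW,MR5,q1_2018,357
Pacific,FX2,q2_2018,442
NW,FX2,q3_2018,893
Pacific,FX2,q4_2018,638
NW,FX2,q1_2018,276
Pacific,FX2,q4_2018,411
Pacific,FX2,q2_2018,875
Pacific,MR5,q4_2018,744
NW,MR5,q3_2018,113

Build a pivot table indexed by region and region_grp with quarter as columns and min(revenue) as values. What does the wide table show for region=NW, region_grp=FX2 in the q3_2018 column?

120

Rows with region=NW, region_grp=FX2 and quarter=q3_2018: revenue values are 919, 700, 120, 838, 218, 893.
min(919, 700, 120, 838, 218, 893) = 120.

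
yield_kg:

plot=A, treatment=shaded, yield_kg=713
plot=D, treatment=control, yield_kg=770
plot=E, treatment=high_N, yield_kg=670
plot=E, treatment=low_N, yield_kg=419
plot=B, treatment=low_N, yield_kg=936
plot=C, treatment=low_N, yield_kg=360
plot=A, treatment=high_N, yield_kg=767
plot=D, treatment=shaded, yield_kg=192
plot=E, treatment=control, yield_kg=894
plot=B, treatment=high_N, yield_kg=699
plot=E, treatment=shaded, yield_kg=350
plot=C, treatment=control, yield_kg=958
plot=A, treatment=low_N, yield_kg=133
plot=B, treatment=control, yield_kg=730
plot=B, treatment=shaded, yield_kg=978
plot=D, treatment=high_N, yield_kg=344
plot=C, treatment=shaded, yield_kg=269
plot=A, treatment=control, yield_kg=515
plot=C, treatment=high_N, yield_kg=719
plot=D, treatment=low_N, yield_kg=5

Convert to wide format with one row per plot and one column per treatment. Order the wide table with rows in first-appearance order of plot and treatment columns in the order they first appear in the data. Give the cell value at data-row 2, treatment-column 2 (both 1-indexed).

With rows in first-appearance order of plot, row 2 is plot=D. treatment columns in first-appearance order: shaded, control, high_N, low_N; column 2 is control.
Long rows with plot=D, treatment=control: yield_kg = 770.

770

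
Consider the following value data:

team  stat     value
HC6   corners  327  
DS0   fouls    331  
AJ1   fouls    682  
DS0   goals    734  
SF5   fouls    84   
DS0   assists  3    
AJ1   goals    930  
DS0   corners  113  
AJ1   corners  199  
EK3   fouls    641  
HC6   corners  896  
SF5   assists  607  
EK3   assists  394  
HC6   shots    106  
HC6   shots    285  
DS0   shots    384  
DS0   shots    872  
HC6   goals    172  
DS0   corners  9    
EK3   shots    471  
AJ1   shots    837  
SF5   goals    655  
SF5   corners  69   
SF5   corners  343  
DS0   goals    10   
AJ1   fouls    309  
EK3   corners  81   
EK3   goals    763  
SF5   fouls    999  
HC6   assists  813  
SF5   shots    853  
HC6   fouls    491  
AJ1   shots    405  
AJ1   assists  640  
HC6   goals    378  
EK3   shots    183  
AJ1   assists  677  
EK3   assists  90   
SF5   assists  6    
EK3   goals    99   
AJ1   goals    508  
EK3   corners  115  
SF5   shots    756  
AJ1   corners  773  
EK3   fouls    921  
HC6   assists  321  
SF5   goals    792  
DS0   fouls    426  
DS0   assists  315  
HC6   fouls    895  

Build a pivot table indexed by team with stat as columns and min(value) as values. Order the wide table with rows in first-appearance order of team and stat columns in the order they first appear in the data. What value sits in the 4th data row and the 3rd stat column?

655

With rows in first-appearance order of team, row 4 is team=SF5. stat columns in first-appearance order: corners, fouls, goals, assists, shots; column 3 is goals.
Long rows with team=SF5, stat=goals: min(655, 792) = 655.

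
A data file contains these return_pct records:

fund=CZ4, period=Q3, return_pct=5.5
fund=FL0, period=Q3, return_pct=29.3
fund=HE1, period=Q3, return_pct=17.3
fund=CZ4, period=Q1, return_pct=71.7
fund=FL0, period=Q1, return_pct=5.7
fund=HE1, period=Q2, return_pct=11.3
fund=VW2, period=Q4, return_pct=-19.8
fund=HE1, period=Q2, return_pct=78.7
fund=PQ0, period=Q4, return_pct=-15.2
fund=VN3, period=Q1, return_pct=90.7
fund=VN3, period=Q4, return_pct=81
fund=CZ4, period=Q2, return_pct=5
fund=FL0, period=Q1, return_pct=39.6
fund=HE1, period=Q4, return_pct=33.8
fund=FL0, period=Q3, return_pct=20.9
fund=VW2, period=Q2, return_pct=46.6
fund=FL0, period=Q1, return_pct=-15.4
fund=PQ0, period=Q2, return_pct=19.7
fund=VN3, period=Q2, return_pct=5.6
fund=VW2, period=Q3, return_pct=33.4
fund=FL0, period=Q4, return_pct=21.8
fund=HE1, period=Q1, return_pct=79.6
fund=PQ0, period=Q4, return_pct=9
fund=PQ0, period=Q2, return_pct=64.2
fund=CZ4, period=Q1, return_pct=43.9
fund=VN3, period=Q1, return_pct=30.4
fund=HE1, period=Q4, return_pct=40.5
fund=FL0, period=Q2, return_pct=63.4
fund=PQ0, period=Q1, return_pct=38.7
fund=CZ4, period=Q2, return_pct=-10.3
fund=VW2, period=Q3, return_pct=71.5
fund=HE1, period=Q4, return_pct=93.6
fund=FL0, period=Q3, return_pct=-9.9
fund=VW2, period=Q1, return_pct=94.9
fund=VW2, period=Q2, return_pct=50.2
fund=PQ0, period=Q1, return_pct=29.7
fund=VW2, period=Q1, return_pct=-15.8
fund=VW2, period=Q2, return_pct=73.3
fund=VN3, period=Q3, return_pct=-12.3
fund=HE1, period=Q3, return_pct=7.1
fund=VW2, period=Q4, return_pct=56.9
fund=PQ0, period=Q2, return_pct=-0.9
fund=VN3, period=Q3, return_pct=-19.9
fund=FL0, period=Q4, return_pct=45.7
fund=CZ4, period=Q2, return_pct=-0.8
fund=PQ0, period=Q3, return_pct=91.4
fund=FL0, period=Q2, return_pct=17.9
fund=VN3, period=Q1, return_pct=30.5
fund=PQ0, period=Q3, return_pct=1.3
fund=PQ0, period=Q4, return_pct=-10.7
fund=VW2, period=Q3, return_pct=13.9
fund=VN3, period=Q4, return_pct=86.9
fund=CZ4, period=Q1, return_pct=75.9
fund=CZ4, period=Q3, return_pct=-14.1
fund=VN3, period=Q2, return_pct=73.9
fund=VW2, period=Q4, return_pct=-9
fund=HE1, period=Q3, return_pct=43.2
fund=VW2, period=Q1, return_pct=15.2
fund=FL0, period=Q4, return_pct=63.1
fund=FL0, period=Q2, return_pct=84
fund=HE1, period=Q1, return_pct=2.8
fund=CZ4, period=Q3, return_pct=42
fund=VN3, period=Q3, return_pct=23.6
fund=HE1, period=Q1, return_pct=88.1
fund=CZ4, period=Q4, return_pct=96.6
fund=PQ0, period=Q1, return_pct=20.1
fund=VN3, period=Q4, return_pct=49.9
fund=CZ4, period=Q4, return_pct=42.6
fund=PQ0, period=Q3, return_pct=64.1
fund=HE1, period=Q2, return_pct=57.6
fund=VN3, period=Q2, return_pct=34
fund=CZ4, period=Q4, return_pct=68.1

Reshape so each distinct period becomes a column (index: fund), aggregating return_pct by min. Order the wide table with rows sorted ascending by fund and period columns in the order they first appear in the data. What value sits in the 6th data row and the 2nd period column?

With rows sorted ascending by fund, row 6 is fund=VW2. period columns in first-appearance order: Q3, Q1, Q2, Q4; column 2 is Q1.
Long rows with fund=VW2, period=Q1: min(94.9, -15.8, 15.2) = -15.8.

-15.8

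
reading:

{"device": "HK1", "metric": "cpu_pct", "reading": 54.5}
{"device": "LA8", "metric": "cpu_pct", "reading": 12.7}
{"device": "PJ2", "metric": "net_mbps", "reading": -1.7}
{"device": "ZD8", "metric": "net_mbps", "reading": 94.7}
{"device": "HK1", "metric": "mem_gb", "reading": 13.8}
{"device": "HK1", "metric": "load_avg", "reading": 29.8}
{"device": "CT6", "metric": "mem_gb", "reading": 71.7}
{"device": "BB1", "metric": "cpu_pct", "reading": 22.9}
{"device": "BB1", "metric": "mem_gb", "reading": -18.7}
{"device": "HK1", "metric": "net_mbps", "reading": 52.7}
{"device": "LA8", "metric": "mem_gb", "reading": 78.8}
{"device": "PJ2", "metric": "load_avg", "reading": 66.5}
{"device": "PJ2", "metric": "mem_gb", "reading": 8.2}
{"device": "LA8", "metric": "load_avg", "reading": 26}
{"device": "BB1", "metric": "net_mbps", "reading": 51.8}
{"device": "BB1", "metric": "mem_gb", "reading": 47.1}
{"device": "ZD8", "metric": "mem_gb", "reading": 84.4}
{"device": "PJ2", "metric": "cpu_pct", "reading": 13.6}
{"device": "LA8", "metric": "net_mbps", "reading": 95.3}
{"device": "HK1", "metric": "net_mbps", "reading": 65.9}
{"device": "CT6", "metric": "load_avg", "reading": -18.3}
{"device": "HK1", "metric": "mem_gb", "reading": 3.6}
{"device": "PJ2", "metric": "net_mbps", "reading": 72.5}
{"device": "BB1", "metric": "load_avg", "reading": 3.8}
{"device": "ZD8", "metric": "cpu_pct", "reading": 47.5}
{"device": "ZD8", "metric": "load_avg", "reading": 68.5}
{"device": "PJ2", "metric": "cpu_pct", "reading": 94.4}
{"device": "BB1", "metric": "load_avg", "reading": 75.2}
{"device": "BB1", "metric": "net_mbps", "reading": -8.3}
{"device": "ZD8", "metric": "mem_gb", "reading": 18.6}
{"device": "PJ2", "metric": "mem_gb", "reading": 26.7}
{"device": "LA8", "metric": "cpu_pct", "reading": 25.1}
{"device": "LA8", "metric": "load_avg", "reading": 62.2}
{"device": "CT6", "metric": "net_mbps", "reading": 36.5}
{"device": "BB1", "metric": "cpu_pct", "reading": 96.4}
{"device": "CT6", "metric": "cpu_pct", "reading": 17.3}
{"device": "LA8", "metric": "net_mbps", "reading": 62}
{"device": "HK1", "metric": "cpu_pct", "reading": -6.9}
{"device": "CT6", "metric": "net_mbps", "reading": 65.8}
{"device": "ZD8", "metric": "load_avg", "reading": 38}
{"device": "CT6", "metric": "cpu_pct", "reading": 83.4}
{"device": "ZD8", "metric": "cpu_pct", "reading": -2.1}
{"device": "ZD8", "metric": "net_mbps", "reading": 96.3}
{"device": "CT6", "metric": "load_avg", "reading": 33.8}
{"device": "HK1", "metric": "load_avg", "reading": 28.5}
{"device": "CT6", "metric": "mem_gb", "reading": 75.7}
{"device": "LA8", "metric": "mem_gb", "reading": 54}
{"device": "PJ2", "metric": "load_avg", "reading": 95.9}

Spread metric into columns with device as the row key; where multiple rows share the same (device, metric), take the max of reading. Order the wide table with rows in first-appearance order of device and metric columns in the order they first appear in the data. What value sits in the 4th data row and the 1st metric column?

With rows in first-appearance order of device, row 4 is device=ZD8. metric columns in first-appearance order: cpu_pct, net_mbps, mem_gb, load_avg; column 1 is cpu_pct.
Long rows with device=ZD8, metric=cpu_pct: max(47.5, -2.1) = 47.5.

47.5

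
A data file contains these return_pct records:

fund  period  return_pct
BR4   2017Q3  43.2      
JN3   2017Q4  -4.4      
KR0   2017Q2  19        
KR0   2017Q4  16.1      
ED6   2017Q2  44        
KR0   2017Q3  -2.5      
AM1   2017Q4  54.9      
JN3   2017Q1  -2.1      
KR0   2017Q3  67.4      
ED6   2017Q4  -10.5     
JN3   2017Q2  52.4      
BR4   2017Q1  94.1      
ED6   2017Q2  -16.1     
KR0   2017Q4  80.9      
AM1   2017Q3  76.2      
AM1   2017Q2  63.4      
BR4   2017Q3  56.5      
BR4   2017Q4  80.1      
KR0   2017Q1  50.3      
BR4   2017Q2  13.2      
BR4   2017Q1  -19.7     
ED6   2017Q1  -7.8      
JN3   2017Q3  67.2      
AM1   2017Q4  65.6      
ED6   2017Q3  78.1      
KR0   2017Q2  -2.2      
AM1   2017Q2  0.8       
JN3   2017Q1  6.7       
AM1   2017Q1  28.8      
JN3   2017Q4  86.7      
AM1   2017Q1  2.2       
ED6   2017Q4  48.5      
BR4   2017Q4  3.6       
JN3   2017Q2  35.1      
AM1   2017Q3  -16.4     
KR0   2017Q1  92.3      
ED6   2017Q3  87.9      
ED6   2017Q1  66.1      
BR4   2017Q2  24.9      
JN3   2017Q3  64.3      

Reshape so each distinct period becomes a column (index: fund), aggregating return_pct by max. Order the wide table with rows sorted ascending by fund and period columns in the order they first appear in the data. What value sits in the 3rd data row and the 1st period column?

87.9

With rows sorted ascending by fund, row 3 is fund=ED6. period columns in first-appearance order: 2017Q3, 2017Q4, 2017Q2, 2017Q1; column 1 is 2017Q3.
Long rows with fund=ED6, period=2017Q3: max(78.1, 87.9) = 87.9.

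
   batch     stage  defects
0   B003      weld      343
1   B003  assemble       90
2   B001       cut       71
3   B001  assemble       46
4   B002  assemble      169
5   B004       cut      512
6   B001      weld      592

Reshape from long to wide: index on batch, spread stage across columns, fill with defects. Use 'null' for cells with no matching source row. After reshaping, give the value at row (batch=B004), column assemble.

null

No long-format row has batch=B004 and stage=assemble, so the cell is null.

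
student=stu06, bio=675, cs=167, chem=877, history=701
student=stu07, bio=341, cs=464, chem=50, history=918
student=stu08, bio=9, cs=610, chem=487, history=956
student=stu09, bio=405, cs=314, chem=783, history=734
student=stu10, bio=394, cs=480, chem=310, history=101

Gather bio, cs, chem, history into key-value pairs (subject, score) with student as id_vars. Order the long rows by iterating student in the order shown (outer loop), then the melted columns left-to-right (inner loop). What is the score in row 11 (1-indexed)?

487

20 rows total (5 × 4). Row 11: index ⌊(11-1)/4⌋ = 2 into student → stu08; (11-1) mod 4 = 2 into the melted columns → chem.
So row 11 is (stu08, chem, 487); score = 487.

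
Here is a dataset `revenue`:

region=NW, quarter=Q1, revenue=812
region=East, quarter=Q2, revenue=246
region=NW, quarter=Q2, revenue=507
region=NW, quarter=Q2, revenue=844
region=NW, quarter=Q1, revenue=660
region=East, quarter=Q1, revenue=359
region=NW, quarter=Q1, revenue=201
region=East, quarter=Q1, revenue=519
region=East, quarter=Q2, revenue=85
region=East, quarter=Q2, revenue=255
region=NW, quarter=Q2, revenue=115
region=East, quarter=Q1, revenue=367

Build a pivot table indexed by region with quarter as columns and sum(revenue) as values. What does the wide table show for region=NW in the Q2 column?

Rows with region=NW and quarter=Q2: revenue values are 507, 844, 115.
507 + 844 + 115 = 1466.

1466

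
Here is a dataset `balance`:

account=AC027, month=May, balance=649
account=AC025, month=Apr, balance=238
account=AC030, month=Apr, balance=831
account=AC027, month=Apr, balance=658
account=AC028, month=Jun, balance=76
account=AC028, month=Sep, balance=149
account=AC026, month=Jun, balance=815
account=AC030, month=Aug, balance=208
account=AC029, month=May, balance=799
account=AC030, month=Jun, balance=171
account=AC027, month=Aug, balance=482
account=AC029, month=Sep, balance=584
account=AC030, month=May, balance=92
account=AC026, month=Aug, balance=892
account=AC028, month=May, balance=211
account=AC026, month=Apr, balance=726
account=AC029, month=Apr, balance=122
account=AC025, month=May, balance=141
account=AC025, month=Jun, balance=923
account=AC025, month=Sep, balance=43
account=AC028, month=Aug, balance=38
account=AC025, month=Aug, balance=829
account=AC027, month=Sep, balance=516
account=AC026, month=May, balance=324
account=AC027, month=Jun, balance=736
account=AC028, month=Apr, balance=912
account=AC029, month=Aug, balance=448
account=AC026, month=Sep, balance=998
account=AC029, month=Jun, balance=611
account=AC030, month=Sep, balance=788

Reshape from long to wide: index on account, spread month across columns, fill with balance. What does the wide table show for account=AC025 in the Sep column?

Wide layout: rows indexed by account, columns are the 5 distinct month values (May, Apr, Jun, Sep, Aug).
Cell (account=AC025, month=Sep) draws from the long row where account=AC025 and month=Sep, which has balance=43.

43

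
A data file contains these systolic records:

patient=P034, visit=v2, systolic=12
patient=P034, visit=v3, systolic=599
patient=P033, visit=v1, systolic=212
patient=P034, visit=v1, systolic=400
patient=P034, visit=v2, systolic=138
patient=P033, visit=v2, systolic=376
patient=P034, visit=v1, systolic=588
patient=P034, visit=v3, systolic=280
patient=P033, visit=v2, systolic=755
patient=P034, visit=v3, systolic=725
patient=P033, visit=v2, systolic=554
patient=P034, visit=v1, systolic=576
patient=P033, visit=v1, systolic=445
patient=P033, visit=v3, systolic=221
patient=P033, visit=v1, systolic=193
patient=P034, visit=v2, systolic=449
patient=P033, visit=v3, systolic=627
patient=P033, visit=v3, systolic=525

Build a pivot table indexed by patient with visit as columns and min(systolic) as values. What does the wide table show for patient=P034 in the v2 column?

Rows with patient=P034 and visit=v2: systolic values are 12, 138, 449.
min(12, 138, 449) = 12.

12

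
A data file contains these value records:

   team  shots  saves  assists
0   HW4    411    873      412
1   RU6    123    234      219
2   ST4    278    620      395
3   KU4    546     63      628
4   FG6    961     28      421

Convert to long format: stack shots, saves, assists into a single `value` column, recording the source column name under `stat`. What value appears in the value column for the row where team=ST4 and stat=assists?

Unpivoting turns each (team, wide-column) pair into one long row.
The wide cell at row ST4, column assists holds 395, so the long row (ST4, assists) has value=395.

395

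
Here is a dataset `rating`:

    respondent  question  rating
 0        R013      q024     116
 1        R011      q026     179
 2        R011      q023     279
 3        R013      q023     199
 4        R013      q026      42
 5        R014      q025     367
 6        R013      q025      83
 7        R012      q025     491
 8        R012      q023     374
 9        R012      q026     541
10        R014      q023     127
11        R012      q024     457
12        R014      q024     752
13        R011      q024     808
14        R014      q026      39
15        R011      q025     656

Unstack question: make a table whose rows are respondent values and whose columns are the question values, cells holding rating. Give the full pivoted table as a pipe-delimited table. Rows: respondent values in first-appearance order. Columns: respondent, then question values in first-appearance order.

Columns: respondent plus the 4 distinct question values (q024, q026, q023, q025).
For example, row R013 column q024 takes rating=116 from the long row (R013, q024).

| respondent | q024 | q026 | q023 | q025 |
| R013 | 116 | 42 | 199 | 83 |
| R011 | 808 | 179 | 279 | 656 |
| R014 | 752 | 39 | 127 | 367 |
| R012 | 457 | 541 | 374 | 491 |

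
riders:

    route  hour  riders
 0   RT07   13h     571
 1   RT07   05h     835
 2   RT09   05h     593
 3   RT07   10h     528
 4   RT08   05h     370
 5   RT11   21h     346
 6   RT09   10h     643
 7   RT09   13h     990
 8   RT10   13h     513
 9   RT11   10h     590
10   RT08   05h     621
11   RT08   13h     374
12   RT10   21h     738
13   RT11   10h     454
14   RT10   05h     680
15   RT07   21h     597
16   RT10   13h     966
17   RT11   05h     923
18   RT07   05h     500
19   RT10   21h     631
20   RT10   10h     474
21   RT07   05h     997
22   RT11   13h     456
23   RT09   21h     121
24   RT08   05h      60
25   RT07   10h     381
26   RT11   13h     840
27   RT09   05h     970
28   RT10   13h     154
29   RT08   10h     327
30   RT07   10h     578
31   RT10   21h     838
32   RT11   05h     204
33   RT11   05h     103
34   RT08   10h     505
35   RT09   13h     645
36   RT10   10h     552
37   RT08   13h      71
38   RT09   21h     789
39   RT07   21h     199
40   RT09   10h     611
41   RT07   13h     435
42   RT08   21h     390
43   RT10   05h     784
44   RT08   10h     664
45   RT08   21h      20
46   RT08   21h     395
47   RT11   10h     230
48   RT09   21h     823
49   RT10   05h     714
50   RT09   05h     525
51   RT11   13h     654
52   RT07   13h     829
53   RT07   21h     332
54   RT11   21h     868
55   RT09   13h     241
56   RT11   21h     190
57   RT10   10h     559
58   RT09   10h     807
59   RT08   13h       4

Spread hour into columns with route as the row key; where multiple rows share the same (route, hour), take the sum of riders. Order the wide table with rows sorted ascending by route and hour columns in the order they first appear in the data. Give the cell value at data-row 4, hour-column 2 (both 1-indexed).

2178

With rows sorted ascending by route, row 4 is route=RT10. hour columns in first-appearance order: 13h, 05h, 10h, 21h; column 2 is 05h.
Long rows with route=RT10, hour=05h: 680 + 784 + 714 = 2178.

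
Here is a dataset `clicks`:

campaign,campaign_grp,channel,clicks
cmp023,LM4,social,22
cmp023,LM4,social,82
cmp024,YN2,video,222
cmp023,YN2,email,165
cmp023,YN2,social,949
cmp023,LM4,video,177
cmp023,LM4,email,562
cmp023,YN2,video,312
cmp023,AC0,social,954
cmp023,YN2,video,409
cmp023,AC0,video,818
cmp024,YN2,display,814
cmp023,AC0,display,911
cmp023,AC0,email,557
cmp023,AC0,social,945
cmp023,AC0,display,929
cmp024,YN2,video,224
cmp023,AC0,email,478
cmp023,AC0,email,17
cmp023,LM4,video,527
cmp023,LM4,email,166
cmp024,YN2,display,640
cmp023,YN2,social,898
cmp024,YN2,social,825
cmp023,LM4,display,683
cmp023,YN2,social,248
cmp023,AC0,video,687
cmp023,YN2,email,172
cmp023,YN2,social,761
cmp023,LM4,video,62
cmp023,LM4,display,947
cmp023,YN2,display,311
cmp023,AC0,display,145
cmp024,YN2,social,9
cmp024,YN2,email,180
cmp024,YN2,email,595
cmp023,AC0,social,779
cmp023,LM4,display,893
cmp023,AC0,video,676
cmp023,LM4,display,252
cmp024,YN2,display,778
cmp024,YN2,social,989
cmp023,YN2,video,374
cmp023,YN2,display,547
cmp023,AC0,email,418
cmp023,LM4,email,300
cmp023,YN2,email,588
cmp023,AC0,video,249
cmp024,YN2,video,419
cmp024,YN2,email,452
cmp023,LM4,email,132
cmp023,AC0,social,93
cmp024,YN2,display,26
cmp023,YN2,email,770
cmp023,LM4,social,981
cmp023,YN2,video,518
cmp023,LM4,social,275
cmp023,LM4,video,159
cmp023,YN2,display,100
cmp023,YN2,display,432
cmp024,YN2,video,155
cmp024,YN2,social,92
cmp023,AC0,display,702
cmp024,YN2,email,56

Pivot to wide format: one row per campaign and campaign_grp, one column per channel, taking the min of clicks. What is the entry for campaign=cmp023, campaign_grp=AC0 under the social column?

93

Rows with campaign=cmp023, campaign_grp=AC0 and channel=social: clicks values are 954, 945, 779, 93.
min(954, 945, 779, 93) = 93.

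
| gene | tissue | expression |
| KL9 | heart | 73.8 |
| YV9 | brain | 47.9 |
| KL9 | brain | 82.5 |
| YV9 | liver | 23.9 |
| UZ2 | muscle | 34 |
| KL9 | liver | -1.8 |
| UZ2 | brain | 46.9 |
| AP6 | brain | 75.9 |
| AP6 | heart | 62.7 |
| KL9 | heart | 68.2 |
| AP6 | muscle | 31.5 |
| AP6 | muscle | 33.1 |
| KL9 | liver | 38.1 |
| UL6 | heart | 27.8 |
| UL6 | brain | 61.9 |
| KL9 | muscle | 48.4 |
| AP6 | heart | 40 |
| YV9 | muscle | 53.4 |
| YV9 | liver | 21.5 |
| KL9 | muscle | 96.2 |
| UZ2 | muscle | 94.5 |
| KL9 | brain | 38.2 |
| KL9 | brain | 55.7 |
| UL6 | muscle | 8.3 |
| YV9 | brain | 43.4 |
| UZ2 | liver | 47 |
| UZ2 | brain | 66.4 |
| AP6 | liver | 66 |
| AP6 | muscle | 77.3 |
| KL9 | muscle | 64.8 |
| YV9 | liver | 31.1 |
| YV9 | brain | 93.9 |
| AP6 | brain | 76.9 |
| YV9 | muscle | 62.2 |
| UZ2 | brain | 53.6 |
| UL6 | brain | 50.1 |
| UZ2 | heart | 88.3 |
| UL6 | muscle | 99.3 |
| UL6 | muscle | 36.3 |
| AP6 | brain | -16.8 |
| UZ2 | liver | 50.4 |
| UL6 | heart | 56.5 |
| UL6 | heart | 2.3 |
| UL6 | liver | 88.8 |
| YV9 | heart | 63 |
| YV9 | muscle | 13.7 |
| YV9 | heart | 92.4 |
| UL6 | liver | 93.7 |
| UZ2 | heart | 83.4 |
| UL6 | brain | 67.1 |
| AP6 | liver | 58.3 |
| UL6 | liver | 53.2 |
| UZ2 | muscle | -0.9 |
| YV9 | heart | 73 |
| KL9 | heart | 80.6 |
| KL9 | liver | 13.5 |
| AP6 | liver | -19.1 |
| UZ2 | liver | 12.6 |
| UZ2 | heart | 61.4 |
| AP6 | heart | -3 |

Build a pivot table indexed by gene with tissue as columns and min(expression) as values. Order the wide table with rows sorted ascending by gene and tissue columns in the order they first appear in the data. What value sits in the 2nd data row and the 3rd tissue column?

With rows sorted ascending by gene, row 2 is gene=KL9. tissue columns in first-appearance order: heart, brain, liver, muscle; column 3 is liver.
Long rows with gene=KL9, tissue=liver: min(-1.8, 38.1, 13.5) = -1.8.

-1.8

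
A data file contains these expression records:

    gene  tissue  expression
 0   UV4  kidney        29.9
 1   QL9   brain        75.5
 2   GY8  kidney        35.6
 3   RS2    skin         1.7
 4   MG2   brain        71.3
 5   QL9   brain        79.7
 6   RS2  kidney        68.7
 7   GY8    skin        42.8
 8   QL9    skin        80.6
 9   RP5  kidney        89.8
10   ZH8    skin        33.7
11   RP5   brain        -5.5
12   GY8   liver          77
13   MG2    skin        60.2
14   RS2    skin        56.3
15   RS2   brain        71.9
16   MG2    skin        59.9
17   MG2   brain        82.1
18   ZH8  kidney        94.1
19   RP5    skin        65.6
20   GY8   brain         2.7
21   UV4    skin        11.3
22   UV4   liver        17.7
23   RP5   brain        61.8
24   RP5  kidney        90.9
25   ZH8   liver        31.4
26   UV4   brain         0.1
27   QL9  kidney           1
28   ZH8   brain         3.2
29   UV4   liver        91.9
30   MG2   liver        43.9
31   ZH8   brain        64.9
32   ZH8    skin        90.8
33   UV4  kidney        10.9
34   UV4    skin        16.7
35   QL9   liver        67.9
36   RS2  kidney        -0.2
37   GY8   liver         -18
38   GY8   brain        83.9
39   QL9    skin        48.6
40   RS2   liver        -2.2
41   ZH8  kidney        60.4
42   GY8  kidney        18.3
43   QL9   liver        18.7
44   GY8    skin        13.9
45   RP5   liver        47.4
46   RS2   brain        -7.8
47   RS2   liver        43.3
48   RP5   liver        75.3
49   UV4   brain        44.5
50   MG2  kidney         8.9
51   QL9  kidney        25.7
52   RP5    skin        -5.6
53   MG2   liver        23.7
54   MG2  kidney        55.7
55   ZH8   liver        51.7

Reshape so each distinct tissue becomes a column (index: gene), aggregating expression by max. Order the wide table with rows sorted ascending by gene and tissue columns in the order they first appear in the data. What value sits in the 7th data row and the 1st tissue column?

94.1

With rows sorted ascending by gene, row 7 is gene=ZH8. tissue columns in first-appearance order: kidney, brain, skin, liver; column 1 is kidney.
Long rows with gene=ZH8, tissue=kidney: max(94.1, 60.4) = 94.1.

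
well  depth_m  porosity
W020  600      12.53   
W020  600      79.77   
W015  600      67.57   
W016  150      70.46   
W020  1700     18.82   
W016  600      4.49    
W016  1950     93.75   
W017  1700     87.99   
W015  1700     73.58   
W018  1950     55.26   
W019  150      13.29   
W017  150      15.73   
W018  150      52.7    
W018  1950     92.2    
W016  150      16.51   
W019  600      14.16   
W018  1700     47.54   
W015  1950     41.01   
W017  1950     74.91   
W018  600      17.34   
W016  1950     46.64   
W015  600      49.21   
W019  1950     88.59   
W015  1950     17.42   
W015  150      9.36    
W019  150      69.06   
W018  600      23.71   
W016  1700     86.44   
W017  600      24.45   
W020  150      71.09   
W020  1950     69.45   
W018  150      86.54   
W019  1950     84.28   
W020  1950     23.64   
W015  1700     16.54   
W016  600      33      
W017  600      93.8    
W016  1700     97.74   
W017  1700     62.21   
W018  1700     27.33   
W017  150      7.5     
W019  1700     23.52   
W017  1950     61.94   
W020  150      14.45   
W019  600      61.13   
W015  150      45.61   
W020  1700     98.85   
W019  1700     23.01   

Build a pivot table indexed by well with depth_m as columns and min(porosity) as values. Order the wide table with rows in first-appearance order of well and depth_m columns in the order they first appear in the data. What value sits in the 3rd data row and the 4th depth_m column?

46.64

With rows in first-appearance order of well, row 3 is well=W016. depth_m columns in first-appearance order: 600, 150, 1700, 1950; column 4 is 1950.
Long rows with well=W016, depth_m=1950: min(93.75, 46.64) = 46.64.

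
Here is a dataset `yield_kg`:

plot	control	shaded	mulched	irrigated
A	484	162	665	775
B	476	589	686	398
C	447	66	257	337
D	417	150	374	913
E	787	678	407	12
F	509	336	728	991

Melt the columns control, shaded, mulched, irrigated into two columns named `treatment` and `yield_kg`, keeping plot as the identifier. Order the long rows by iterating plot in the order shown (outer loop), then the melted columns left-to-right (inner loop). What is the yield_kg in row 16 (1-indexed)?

24 rows total (6 × 4). Row 16: index ⌊(16-1)/4⌋ = 3 into plot → D; (16-1) mod 4 = 3 into the melted columns → irrigated.
So row 16 is (D, irrigated, 913); yield_kg = 913.

913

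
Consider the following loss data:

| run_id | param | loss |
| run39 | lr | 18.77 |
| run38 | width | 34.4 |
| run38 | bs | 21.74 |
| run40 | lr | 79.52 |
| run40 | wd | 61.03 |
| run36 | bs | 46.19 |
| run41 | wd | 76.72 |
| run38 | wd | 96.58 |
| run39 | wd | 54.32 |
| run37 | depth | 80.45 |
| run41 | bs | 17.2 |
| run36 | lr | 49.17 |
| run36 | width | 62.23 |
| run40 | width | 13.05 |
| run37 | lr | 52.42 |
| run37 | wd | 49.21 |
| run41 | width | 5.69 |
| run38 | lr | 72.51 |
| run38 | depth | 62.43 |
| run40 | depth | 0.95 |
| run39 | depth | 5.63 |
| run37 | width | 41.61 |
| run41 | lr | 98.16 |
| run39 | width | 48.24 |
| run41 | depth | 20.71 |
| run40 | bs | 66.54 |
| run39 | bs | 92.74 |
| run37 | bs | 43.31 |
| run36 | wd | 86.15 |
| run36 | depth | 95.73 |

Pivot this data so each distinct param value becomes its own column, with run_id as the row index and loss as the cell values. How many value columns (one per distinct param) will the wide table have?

5 distinct param values: width, depth, lr, wd, bs.

5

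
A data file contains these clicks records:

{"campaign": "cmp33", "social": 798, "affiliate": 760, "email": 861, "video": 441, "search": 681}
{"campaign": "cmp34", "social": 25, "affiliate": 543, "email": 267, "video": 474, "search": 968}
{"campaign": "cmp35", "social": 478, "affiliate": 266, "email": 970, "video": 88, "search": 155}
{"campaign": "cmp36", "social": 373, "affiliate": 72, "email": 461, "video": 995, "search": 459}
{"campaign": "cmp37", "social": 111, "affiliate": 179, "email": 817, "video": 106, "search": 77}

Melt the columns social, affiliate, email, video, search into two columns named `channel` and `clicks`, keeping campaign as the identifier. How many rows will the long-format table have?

25

5 campaign values × 5 melted columns = 25 rows.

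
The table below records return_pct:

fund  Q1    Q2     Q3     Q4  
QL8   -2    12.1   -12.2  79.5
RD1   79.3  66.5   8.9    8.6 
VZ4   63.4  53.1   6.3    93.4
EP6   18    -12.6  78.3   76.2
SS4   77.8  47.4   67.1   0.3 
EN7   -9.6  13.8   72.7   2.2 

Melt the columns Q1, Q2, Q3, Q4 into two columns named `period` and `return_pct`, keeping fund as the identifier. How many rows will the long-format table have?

6 fund values × 4 melted columns = 24 rows.

24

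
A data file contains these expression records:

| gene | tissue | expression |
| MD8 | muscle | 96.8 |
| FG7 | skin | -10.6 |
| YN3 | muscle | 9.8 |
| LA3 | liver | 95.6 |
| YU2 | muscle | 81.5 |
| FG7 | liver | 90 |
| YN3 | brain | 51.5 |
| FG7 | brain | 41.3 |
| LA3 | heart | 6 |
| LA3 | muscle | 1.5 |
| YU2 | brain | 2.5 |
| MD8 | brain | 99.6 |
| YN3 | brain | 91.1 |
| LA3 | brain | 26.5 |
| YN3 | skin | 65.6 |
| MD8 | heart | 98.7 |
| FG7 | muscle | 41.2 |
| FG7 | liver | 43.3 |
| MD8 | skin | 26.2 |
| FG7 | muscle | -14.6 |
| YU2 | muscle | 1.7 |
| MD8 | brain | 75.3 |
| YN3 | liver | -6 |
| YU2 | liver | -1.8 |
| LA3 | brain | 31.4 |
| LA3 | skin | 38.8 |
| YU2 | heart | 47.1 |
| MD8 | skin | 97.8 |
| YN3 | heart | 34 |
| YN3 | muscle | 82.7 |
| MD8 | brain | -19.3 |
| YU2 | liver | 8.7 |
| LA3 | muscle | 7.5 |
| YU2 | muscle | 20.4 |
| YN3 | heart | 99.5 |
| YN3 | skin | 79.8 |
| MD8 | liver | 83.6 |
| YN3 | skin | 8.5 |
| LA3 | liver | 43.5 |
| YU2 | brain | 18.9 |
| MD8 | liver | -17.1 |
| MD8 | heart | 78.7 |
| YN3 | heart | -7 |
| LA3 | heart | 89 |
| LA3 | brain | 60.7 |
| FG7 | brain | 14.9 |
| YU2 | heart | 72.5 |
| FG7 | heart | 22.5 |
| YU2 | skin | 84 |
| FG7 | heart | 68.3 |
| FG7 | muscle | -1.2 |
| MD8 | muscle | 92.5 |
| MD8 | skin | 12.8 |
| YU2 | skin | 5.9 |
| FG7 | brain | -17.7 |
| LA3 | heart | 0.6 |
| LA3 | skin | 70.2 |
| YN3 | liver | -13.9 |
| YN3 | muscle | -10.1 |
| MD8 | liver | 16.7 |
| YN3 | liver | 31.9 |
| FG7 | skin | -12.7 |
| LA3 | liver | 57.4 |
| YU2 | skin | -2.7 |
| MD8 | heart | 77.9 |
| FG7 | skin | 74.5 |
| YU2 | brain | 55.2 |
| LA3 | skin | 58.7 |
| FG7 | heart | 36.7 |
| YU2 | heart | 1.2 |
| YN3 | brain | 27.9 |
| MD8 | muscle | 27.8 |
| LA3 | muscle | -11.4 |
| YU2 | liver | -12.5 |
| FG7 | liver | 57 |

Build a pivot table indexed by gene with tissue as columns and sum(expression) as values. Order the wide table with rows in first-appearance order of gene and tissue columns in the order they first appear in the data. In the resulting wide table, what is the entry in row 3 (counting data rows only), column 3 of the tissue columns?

With rows in first-appearance order of gene, row 3 is gene=YN3. tissue columns in first-appearance order: muscle, skin, liver, brain, heart; column 3 is liver.
Long rows with gene=YN3, tissue=liver: -6 + -13.9 + 31.9 = 12.

12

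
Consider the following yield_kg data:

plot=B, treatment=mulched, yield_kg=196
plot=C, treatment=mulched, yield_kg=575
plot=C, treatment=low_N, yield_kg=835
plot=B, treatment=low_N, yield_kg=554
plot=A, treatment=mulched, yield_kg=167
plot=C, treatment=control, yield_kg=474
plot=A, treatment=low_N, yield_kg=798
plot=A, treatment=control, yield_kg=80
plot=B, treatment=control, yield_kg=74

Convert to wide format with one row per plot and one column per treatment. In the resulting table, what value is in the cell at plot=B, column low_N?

554

Wide layout: rows indexed by plot, columns are the 3 distinct treatment values (mulched, low_N, control).
Cell (plot=B, treatment=low_N) draws from the long row where plot=B and treatment=low_N, which has yield_kg=554.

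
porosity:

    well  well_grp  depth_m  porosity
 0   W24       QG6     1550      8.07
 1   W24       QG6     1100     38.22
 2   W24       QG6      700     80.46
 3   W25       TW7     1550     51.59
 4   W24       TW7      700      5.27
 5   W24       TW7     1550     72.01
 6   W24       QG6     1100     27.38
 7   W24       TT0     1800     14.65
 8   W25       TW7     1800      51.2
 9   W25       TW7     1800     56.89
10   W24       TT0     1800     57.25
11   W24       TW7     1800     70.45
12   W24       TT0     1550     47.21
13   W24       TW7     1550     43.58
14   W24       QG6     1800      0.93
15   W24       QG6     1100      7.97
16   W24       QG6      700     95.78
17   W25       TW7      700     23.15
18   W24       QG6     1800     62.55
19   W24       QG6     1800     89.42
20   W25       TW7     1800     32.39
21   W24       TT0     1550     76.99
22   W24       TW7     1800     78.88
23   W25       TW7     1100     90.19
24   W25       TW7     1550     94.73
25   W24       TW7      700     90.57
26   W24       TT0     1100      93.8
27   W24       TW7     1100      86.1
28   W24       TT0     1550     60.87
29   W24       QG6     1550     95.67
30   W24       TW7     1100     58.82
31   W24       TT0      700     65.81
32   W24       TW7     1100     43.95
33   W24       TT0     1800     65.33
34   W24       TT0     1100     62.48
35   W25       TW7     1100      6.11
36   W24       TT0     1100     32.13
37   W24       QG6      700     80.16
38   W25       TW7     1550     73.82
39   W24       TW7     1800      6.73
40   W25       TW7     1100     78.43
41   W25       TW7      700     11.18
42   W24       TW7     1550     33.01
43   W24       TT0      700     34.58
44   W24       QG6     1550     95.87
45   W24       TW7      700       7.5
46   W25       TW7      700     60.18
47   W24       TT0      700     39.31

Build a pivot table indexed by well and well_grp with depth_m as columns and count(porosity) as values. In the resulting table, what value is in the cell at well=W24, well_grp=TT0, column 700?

Rows with well=W24, well_grp=TT0 and depth_m=700: porosity values are 65.81, 34.58, 39.31.
3 rows match — count = 3.

3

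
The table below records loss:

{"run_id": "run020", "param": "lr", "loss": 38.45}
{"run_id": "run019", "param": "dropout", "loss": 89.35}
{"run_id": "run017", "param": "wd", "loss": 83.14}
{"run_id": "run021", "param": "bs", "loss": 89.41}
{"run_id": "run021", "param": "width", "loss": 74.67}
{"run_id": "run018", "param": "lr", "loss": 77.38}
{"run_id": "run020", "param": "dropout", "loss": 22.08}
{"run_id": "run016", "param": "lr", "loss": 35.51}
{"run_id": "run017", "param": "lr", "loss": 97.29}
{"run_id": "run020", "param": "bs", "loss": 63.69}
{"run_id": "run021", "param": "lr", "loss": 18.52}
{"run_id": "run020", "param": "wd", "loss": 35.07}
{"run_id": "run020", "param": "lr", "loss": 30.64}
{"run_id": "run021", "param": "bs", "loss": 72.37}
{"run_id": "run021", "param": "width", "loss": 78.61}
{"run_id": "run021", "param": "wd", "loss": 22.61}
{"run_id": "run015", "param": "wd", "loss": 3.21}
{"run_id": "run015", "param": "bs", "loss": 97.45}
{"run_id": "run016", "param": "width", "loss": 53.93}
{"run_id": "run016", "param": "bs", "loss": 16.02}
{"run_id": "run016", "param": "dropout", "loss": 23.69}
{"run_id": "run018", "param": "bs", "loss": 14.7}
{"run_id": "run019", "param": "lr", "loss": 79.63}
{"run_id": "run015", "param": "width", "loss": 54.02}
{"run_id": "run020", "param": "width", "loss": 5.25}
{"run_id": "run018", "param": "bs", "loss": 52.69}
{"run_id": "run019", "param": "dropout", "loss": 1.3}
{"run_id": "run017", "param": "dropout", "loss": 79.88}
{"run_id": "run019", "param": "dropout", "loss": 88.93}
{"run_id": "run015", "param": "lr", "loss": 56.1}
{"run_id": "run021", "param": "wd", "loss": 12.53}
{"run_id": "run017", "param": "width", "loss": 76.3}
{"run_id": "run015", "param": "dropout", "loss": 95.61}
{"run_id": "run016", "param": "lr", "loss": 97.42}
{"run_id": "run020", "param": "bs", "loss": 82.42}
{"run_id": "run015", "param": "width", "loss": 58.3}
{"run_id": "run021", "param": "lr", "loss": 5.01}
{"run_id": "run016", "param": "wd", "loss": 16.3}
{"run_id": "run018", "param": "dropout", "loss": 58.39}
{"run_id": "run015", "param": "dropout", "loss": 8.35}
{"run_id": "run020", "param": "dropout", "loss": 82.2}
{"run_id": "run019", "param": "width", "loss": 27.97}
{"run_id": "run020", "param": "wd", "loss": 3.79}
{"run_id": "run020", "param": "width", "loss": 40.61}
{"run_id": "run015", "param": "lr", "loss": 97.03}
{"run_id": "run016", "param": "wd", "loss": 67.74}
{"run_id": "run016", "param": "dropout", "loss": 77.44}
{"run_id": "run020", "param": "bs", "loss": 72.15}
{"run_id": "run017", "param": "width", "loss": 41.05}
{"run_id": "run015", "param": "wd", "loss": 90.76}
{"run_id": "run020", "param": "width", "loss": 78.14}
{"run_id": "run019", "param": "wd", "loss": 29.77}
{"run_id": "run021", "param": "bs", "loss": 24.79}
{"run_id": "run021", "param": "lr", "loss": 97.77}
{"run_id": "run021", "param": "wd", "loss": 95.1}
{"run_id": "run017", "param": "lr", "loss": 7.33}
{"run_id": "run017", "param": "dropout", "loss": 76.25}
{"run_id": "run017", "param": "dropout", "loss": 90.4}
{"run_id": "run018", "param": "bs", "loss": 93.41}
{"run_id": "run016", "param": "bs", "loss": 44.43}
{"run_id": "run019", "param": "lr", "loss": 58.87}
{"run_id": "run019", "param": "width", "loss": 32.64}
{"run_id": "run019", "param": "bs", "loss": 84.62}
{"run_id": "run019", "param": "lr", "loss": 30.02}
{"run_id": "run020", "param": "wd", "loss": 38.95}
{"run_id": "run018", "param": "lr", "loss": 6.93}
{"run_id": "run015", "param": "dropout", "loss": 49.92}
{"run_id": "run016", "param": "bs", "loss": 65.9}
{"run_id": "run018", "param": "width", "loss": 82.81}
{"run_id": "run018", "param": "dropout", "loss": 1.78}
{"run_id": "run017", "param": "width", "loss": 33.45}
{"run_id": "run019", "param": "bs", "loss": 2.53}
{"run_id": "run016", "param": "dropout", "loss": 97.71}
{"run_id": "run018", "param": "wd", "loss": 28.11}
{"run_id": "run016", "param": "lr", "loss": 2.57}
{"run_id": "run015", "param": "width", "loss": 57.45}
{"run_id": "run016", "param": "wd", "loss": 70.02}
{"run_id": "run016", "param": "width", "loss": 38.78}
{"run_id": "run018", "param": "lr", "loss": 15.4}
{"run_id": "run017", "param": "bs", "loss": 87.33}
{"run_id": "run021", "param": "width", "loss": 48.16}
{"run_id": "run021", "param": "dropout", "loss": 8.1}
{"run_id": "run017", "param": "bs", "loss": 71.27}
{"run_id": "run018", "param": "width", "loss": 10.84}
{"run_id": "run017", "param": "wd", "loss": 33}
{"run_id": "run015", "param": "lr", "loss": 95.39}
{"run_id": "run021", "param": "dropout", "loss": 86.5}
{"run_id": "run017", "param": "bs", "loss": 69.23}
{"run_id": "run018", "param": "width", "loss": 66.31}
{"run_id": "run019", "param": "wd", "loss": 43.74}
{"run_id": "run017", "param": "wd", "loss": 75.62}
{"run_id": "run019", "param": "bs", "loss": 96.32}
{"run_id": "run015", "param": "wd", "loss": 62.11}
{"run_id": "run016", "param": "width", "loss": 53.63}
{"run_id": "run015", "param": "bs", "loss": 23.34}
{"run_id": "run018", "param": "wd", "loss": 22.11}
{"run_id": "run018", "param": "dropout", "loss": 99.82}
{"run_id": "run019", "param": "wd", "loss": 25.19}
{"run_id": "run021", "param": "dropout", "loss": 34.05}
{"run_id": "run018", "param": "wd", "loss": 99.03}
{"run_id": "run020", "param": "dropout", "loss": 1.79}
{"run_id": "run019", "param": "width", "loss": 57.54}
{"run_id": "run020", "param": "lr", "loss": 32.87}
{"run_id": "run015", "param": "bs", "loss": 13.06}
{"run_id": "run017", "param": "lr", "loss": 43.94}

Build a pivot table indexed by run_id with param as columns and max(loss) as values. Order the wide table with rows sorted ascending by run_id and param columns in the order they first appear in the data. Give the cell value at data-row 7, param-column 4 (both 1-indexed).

89.41

With rows sorted ascending by run_id, row 7 is run_id=run021. param columns in first-appearance order: lr, dropout, wd, bs, width; column 4 is bs.
Long rows with run_id=run021, param=bs: max(89.41, 72.37, 24.79) = 89.41.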